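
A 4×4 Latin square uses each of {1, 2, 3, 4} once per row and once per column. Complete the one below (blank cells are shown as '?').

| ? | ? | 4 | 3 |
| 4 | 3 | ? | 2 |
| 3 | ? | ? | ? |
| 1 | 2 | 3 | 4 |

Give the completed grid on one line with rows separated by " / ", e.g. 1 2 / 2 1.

(r1,c1) = 2
(r1,c2) = 1
(r2,c3) = 1
(r3,c2) = 4
(r3,c3) = 2
(r3,c4) = 1

2 1 4 3 / 4 3 1 2 / 3 4 2 1 / 1 2 3 4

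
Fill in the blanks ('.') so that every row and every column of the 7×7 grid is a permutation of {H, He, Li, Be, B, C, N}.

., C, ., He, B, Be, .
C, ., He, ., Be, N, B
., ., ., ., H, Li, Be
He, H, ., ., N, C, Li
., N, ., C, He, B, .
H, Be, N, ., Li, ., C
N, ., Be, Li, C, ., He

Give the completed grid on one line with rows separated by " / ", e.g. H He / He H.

Li C H He B Be N / C Li He H Be N B / B He C N H Li Be / He H B Be N C Li / Be N Li C He B H / H Be N B Li He C / N B Be Li C H He

At row 1, column 1: row 1 has {He,Be,B,C}; column 1 has {H,He,C,N}; that leaves Li.
At row 1, column 3: row 1 has {He,Li,Be,B,C}; column 3 has {He,Be,N}; that leaves H.
At row 1, column 7: row 1 has {H,He,Li,Be,B,C}; column 7 has {He,Li,Be,B,C}; that leaves N.
At row 2, column 2: row 2 has {He,Be,B,C,N}; column 2 has {H,Be,C,N}; that leaves Li.
At row 2, column 4: row 2 has {He,Li,Be,B,C,N}; column 4 has {He,Li,C}; that leaves H.
At row 3, column 1: row 3 has {H,Li,Be}; column 1 has {H,He,Li,C,N}; that leaves B.
At row 3, column 2: row 3 has {H,Li,Be,B}; column 2 has {H,Li,Be,C,N}; that leaves He.
At row 3, column 3: row 3 has {H,He,Li,Be,B}; column 3 has {H,He,Be,N}; that leaves C.
At row 3, column 4: row 3 has {H,He,Li,Be,B,C}; column 4 has {H,He,Li,C}; that leaves N.
At row 4, column 3: row 4 has {H,He,Li,C,N}; column 3 has {H,He,Be,C,N}; that leaves B.
At row 4, column 4: row 4 has {H,He,Li,B,C,N}; column 4 has {H,He,Li,C,N}; that leaves Be.
At row 5, column 1: row 5 has {He,B,C,N}; column 1 has {H,He,Li,B,C,N}; that leaves Be.
At row 5, column 3: row 5 has {He,Be,B,C,N}; column 3 has {H,He,Be,B,C,N}; that leaves Li.
At row 5, column 7: row 5 has {He,Li,Be,B,C,N}; column 7 has {He,Li,Be,B,C,N}; that leaves H.
At row 6, column 4: row 6 has {H,Li,Be,C,N}; column 4 has {H,He,Li,Be,C,N}; that leaves B.
At row 6, column 6: row 6 has {H,Li,Be,B,C,N}; column 6 has {Li,Be,B,C,N}; that leaves He.
At row 7, column 2: row 7 has {He,Li,Be,C,N}; column 2 has {H,He,Li,Be,C,N}; that leaves B.
At row 7, column 6: row 7 has {He,Li,Be,B,C,N}; column 6 has {He,Li,Be,B,C,N}; that leaves H.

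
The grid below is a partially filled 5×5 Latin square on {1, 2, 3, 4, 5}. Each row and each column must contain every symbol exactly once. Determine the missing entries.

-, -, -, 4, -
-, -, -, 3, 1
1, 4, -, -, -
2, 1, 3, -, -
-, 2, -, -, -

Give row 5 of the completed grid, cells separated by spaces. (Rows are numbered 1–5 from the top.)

3 2 4 1 5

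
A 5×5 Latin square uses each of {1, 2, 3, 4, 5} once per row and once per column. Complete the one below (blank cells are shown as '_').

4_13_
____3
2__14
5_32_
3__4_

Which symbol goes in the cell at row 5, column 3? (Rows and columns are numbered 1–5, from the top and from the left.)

(r2,c1): row 2 has {3}; column 1 has {2,3,4,5}, so it must be 1.
(r2,c4): row 2 has {1,3}; column 4 has {1,2,3,4}, so it must be 5.
(r3,c3): row 3 has {1,2,4}; column 3 has {1,3}, so it must be 5.
(r4,c5): row 4 has {2,3,5}; column 5 has {3,4}, so it must be 1.
(r5,c3): row 5 has {3,4}; column 3 has {1,3,5}, so it must be 2.

2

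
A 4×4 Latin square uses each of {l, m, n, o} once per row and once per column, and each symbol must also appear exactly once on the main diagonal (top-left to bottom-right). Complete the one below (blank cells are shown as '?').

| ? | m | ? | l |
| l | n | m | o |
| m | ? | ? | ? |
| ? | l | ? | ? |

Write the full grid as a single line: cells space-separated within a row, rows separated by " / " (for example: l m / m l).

o m n l / l n m o / m o l n / n l o m

(r1,c1): row 1 has {l,m}; column 1 has {l,m}; the diagonal has {n}, so it must be o.
(r1,c3): row 1 has {l,m,o}; column 3 has {m}, so it must be n.
(r3,c2): row 3 has {m}; column 2 has {l,m,n}, so it must be o.
(r3,c3): row 3 has {m,o}; column 3 has {m,n}; the diagonal has {n,o}, so it must be l.
(r3,c4): row 3 has {l,m,o}; column 4 has {l,o}, so it must be n.
(r4,c1): row 4 has {l}; column 1 has {l,m,o}, so it must be n.
(r4,c3): row 4 has {l,n}; column 3 has {l,m,n}, so it must be o.
(r4,c4): row 4 has {l,n,o}; column 4 has {l,n,o}; the diagonal has {l,n,o}, so it must be m.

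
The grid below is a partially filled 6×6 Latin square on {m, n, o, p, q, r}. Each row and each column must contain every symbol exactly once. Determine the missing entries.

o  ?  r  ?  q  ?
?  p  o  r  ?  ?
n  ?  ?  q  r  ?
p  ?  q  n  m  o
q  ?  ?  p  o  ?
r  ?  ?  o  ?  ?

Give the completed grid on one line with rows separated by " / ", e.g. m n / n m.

o n r m q p / m p o r n q / n o p q r m / p r q n m o / q m n p o r / r q m o p n

(r1,c4) = m
(r2,c1) = m
(r2,c5) = n
(r2,c6) = q
(r4,c2) = r
(r6,c5) = p
(r1,c2) = n
(r1,c6) = p
(r3,c6) = m
(r5,c2) = m
(r5,c3) = n
(r5,c6) = r
(r6,c2) = q
(r6,c3) = m
(r6,c6) = n
(r3,c2) = o
(r3,c3) = p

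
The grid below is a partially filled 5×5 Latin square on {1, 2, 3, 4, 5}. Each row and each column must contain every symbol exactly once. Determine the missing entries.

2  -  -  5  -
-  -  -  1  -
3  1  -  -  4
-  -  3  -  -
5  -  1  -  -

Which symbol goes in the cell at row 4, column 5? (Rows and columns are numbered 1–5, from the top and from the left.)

5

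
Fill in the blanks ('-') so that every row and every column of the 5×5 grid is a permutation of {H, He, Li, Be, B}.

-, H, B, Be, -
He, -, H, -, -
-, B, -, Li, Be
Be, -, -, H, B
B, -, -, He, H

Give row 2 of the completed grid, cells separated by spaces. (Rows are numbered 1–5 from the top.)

He Be H B Li

row 1 has {H,Be,B}; column 1 has {He,Be,B} — only Li is left for (r1,c1).
row 1 has {H,Li,Be,B}; column 5 has {H,Be,B} — only He is left for (r1,c5).
row 2 has {H,He}; column 4 has {H,He,Li,Be} — only B is left for (r2,c4).
row 2 has {H,He,B}; column 5 has {H,He,Be,B} — only Li is left for (r2,c5).
row 3 has {Li,Be,B}; column 1 has {He,Li,Be,B} — only H is left for (r3,c1).
row 3 has {H,Li,Be,B}; column 3 has {H,B} — only He is left for (r3,c3).
row 4 has {H,Be,B}; column 3 has {H,He,B} — only Li is left for (r4,c3).
row 5 has {H,He,B}; column 3 has {H,He,Li,B} — only Be is left for (r5,c3).
row 2 has {H,He,Li,B}; column 2 has {H,B} — only Be is left for (r2,c2).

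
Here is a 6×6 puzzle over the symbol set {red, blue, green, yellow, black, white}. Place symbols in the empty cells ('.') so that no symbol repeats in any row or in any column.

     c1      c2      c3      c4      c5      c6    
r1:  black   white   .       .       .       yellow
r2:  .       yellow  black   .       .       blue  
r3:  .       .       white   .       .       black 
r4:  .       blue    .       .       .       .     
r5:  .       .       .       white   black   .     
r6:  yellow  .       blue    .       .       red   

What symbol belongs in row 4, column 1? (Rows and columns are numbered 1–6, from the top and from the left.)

At row 5, column 6: row 5 has {black,white}; column 6 has {red,blue,yellow,black}; that leaves green.
At row 4, column 6: row 4 has {blue}; column 6 has {red,blue,green,yellow,black}; that leaves white.
At row 5, column 2: row 5 has {green,black,white}; column 2 has {blue,yellow,white}; that leaves red.
At row 5, column 3: row 5 has {red,green,black,white}; column 3 has {blue,black,white}; that leaves yellow.
At row 3, column 2: row 3 has {black,white}; column 2 has {red,blue,yellow,white}; that leaves green.
At row 5, column 1: row 5 has {red,green,yellow,black,white}; column 1 has {yellow,black}; that leaves blue.
At row 6, column 2: row 6 has {red,blue,yellow}; column 2 has {red,blue,green,yellow,white}; that leaves black.
At row 6, column 4: row 6 has {red,blue,yellow,black}; column 4 has {white}; that leaves green.
At row 6, column 5: row 6 has {red,blue,green,yellow,black}; column 5 has {black}; that leaves white.
At row 2, column 4: row 2 has {blue,yellow,black}; column 4 has {green,white}; that leaves red.
At row 2, column 5: row 2 has {red,blue,yellow,black}; column 5 has {black,white}; that leaves green.
At row 3, column 1: row 3 has {green,black,white}; column 1 has {blue,yellow,black}; that leaves red.
At row 4, column 1: row 4 has {blue,white}; column 1 has {red,blue,yellow,black}; that leaves green.

green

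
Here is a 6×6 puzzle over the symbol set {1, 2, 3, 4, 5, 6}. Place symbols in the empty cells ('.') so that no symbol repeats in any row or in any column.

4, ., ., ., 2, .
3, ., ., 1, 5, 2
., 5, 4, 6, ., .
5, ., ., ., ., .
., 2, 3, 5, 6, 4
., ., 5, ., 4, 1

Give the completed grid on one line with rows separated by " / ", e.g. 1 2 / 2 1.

(r1,c4): row 1 has {2,4}; column 4 has {1,5,6}, so it must be 3.
(r2,c3): row 2 has {1,2,3,5}; column 3 has {3,4,5}, so it must be 6.
(r3,c6): row 3 has {4,5,6}; column 6 has {1,2,4}, so it must be 3.
(r4,c6): row 4 has {5}; column 6 has {1,2,3,4}, so it must be 6.
(r5,c1): row 5 has {2,3,4,5,6}; column 1 has {3,4,5}, so it must be 1.
(r6,c4): row 6 has {1,4,5}; column 4 has {1,3,5,6}, so it must be 2.
(r1,c3): row 1 has {2,3,4}; column 3 has {3,4,5,6}, so it must be 1.
(r1,c6): row 1 has {1,2,3,4}; column 6 has {1,2,3,4,6}, so it must be 5.
(r2,c2): row 2 has {1,2,3,5,6}; column 2 has {2,5}, so it must be 4.
(r3,c1): row 3 has {3,4,5,6}; column 1 has {1,3,4,5}, so it must be 2.
(r3,c5): row 3 has {2,3,4,5,6}; column 5 has {2,4,5,6}, so it must be 1.
(r4,c3): row 4 has {5,6}; column 3 has {1,3,4,5,6}, so it must be 2.
(r4,c4): row 4 has {2,5,6}; column 4 has {1,2,3,5,6}, so it must be 4.
(r4,c5): row 4 has {2,4,5,6}; column 5 has {1,2,4,5,6}, so it must be 3.
(r6,c1): row 6 has {1,2,4,5}; column 1 has {1,2,3,4,5}, so it must be 6.
(r6,c2): row 6 has {1,2,4,5,6}; column 2 has {2,4,5}, so it must be 3.
(r1,c2): row 1 has {1,2,3,4,5}; column 2 has {2,3,4,5}, so it must be 6.
(r4,c2): row 4 has {2,3,4,5,6}; column 2 has {2,3,4,5,6}, so it must be 1.

4 6 1 3 2 5 / 3 4 6 1 5 2 / 2 5 4 6 1 3 / 5 1 2 4 3 6 / 1 2 3 5 6 4 / 6 3 5 2 4 1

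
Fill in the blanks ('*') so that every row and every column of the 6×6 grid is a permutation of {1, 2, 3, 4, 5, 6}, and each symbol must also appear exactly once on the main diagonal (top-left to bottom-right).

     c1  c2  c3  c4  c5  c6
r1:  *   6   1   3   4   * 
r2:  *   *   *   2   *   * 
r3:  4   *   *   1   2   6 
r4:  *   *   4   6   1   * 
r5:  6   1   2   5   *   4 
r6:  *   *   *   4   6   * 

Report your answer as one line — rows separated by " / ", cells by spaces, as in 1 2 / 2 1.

2 6 1 3 4 5 / 1 4 6 2 5 3 / 4 3 5 1 2 6 / 3 5 4 6 1 2 / 6 1 2 5 3 4 / 5 2 3 4 6 1

row 5 has {1,2,4,5,6}; column 5 has {1,2,4,6}; the diagonal has {6} — only 3 is left for (r5,c5).
row 2 has {2}; column 5 has {1,2,3,4,6} — only 5 is left for (r2,c5).
row 3 has {1,2,4,6}; column 3 has {1,2,4}; the diagonal has {3,6} — only 5 is left for (r3,c3).
row 6 has {4,6}; column 3 has {1,2,4,5} — only 3 is left for (r6,c3).
row 1 has {1,3,4,6}; column 1 has {4,6}; the diagonal has {3,5,6} — only 2 is left for (r1,c1).
row 1 has {1,2,3,4,6}; column 6 has {4,6} — only 5 is left for (r1,c6).
row 2 has {2,5}; column 2 has {1,6}; the diagonal has {2,3,5,6} — only 4 is left for (r2,c2).
row 2 has {2,4,5}; column 3 has {1,2,3,4,5} — only 6 is left for (r2,c3).
row 3 has {1,2,4,5,6}; column 2 has {1,4,6} — only 3 is left for (r3,c2).
row 6 has {3,4,6}; column 6 has {4,5,6}; the diagonal has {2,3,4,5,6} — only 1 is left for (r6,c6).
row 2 has {2,4,5,6}; column 6 has {1,4,5,6} — only 3 is left for (r2,c6).
row 4 has {1,4,6}; column 6 has {1,3,4,5,6} — only 2 is left for (r4,c6).
row 6 has {1,3,4,6}; column 1 has {2,4,6} — only 5 is left for (r6,c1).
row 6 has {1,3,4,5,6}; column 2 has {1,3,4,6} — only 2 is left for (r6,c2).
row 2 has {2,3,4,5,6}; column 1 has {2,4,5,6} — only 1 is left for (r2,c1).
row 4 has {1,2,4,6}; column 1 has {1,2,4,5,6} — only 3 is left for (r4,c1).
row 4 has {1,2,3,4,6}; column 2 has {1,2,3,4,6} — only 5 is left for (r4,c2).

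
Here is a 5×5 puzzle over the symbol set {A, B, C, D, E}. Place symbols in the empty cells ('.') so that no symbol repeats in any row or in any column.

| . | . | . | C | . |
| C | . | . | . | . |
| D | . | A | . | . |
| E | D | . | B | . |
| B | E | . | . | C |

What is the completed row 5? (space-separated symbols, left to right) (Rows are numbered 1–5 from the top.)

B E D A C

(r1,c1) = A
(r1,c2) = B
(r2,c2) = A
(r3,c2) = C
(r3,c4) = E
(r3,c5) = B
(r4,c3) = C
(r4,c5) = A
(r5,c3) = D
(r5,c4) = A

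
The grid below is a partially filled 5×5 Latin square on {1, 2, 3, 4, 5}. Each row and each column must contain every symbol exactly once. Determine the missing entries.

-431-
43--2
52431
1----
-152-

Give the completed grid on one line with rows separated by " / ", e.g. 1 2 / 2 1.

row 1 has {1,3,4}; column 1 has {1,4,5} — only 2 is left for (r1,c1).
row 1 has {1,2,3,4}; column 5 has {1,2} — only 5 is left for (r1,c5).
row 2 has {2,3,4}; column 3 has {3,4,5} — only 1 is left for (r2,c3).
row 2 has {1,2,3,4}; column 4 has {1,2,3} — only 5 is left for (r2,c4).
row 4 has {1}; column 2 has {1,2,3,4} — only 5 is left for (r4,c2).
row 4 has {1,5}; column 3 has {1,3,4,5} — only 2 is left for (r4,c3).
row 4 has {1,2,5}; column 4 has {1,2,3,5} — only 4 is left for (r4,c4).
row 4 has {1,2,4,5}; column 5 has {1,2,5} — only 3 is left for (r4,c5).
row 5 has {1,2,5}; column 1 has {1,2,4,5} — only 3 is left for (r5,c1).
row 5 has {1,2,3,5}; column 5 has {1,2,3,5} — only 4 is left for (r5,c5).

2 4 3 1 5 / 4 3 1 5 2 / 5 2 4 3 1 / 1 5 2 4 3 / 3 1 5 2 4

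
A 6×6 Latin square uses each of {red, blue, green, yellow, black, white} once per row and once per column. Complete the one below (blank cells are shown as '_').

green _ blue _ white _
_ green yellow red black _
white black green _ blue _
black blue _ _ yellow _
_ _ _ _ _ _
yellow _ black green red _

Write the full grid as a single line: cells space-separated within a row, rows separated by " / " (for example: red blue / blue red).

green red blue black white yellow / blue green yellow red black white / white black green yellow blue red / black blue red white yellow green / red yellow white blue green black / yellow white black green red blue

Cell (r2,c1): row 2 has {red,green,yellow,black}; column 1 has {green,yellow,black,white} → blue.
Cell (r2,c6): row 2 has {red,blue,green,yellow,black}; column 6 is empty so far → white.
Cell (r3,c4): row 3 has {blue,green,black,white}; column 4 has {red,green} → yellow.
Cell (r3,c6): row 3 has {blue,green,yellow,black,white}; column 6 has {white} → red.
Cell (r4,c4): row 4 has {blue,yellow,black}; column 4 has {red,green,yellow} → white.
Cell (r4,c6): row 4 has {blue,yellow,black,white}; column 6 has {red,white} → green.
Cell (r5,c1): row 5 is empty so far; column 1 has {blue,green,yellow,black,white} → red.
Cell (r5,c3): row 5 has {red}; column 3 has {blue,green,yellow,black} → white.
Cell (r5,c5): row 5 has {red,white}; column 5 has {red,blue,yellow,black,white} → green.
Cell (r6,c2): row 6 has {red,green,yellow,black}; column 2 has {blue,green,black} → white.
Cell (r6,c6): row 6 has {red,green,yellow,black,white}; column 6 has {red,green,white} → blue.
Cell (r1,c4): row 1 has {blue,green,white}; column 4 has {red,green,yellow,white} → black.
Cell (r1,c6): row 1 has {blue,green,black,white}; column 6 has {red,blue,green,white} → yellow.
Cell (r4,c3): row 4 has {blue,green,yellow,black,white}; column 3 has {blue,green,yellow,black,white} → red.
Cell (r5,c2): row 5 has {red,green,white}; column 2 has {blue,green,black,white} → yellow.
Cell (r5,c4): row 5 has {red,green,yellow,white}; column 4 has {red,green,yellow,black,white} → blue.
Cell (r5,c6): row 5 has {red,blue,green,yellow,white}; column 6 has {red,blue,green,yellow,white} → black.
Cell (r1,c2): row 1 has {blue,green,yellow,black,white}; column 2 has {blue,green,yellow,black,white} → red.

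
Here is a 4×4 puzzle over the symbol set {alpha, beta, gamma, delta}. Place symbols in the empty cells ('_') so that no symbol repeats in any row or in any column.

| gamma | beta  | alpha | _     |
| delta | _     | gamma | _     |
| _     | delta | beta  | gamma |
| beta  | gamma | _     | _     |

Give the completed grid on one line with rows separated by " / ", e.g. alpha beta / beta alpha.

gamma beta alpha delta / delta alpha gamma beta / alpha delta beta gamma / beta gamma delta alpha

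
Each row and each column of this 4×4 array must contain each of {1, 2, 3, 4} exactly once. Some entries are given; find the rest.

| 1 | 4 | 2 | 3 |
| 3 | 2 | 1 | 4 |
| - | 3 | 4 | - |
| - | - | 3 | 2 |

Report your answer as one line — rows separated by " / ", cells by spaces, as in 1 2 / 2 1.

1 4 2 3 / 3 2 1 4 / 2 3 4 1 / 4 1 3 2

Cell (r3,c1): row 3 has {3,4}; column 1 has {1,3} → 2.
Cell (r3,c4): row 3 has {2,3,4}; column 4 has {2,3,4} → 1.
Cell (r4,c1): row 4 has {2,3}; column 1 has {1,2,3} → 4.
Cell (r4,c2): row 4 has {2,3,4}; column 2 has {2,3,4} → 1.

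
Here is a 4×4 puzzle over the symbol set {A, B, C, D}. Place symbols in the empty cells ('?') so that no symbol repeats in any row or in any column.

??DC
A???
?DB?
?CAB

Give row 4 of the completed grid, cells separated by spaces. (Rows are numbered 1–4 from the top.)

At row 1, column 1: row 1 has {C,D}; column 1 has {A}; that leaves B.
At row 1, column 2: row 1 has {B,C,D}; column 2 has {C,D}; that leaves A.
At row 2, column 2: row 2 has {A}; column 2 has {A,C,D}; that leaves B.
At row 2, column 3: row 2 has {A,B}; column 3 has {A,B,D}; that leaves C.
At row 2, column 4: row 2 has {A,B,C}; column 4 has {B,C}; that leaves D.
At row 3, column 1: row 3 has {B,D}; column 1 has {A,B}; that leaves C.
At row 3, column 4: row 3 has {B,C,D}; column 4 has {B,C,D}; that leaves A.
At row 4, column 1: row 4 has {A,B,C}; column 1 has {A,B,C}; that leaves D.

D C A B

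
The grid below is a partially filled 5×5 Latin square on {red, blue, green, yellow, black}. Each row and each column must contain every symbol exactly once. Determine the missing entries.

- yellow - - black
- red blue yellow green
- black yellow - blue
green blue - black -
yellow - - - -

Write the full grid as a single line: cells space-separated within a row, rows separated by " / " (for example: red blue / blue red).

(r2,c1) = black
(r3,c1) = red
(r3,c4) = green
(r4,c3) = red
(r4,c5) = yellow
(r5,c2) = green
(r5,c3) = black
(r5,c5) = red
(r1,c1) = blue
(r1,c3) = green
(r1,c4) = red
(r5,c4) = blue

blue yellow green red black / black red blue yellow green / red black yellow green blue / green blue red black yellow / yellow green black blue red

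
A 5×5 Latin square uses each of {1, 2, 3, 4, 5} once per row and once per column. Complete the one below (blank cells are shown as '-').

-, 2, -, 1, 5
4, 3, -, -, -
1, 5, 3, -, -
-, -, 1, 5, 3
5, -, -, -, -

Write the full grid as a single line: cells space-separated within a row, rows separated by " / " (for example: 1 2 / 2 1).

3 2 4 1 5 / 4 3 5 2 1 / 1 5 3 4 2 / 2 4 1 5 3 / 5 1 2 3 4

Cell (r1,c1): row 1 has {1,2,5}; column 1 has {1,4,5} → 3.
Cell (r1,c3): row 1 has {1,2,3,5}; column 3 has {1,3} → 4.
Cell (r2,c4): row 2 has {3,4}; column 4 has {1,5} → 2.
Cell (r2,c5): row 2 has {2,3,4}; column 5 has {3,5} → 1.
Cell (r3,c4): row 3 has {1,3,5}; column 4 has {1,2,5} → 4.
Cell (r3,c5): row 3 has {1,3,4,5}; column 5 has {1,3,5} → 2.
Cell (r4,c1): row 4 has {1,3,5}; column 1 has {1,3,4,5} → 2.
Cell (r4,c2): row 4 has {1,2,3,5}; column 2 has {2,3,5} → 4.
Cell (r5,c2): row 5 has {5}; column 2 has {2,3,4,5} → 1.
Cell (r5,c3): row 5 has {1,5}; column 3 has {1,3,4} → 2.
Cell (r5,c4): row 5 has {1,2,5}; column 4 has {1,2,4,5} → 3.
Cell (r5,c5): row 5 has {1,2,3,5}; column 5 has {1,2,3,5} → 4.
Cell (r2,c3): row 2 has {1,2,3,4}; column 3 has {1,2,3,4} → 5.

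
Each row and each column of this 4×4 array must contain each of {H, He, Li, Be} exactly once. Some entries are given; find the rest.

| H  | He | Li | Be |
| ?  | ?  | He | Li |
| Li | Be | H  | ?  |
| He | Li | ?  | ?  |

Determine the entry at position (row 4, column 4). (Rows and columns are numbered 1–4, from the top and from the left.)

(r2,c1) = Be
(r2,c2) = H
(r3,c4) = He
(r4,c3) = Be
(r4,c4) = H

H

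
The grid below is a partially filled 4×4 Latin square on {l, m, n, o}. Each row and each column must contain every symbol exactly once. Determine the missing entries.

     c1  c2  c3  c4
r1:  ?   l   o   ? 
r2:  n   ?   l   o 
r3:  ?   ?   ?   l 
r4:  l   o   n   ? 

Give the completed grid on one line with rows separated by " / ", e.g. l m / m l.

row 1 has {l,o}; column 1 has {l,n} — only m is left for (r1,c1).
row 1 has {l,m,o}; column 4 has {l,o} — only n is left for (r1,c4).
row 2 has {l,n,o}; column 2 has {l,o} — only m is left for (r2,c2).
row 3 has {l}; column 1 has {l,m,n} — only o is left for (r3,c1).
row 3 has {l,o}; column 2 has {l,m,o} — only n is left for (r3,c2).
row 3 has {l,n,o}; column 3 has {l,n,o} — only m is left for (r3,c3).
row 4 has {l,n,o}; column 4 has {l,n,o} — only m is left for (r4,c4).

m l o n / n m l o / o n m l / l o n m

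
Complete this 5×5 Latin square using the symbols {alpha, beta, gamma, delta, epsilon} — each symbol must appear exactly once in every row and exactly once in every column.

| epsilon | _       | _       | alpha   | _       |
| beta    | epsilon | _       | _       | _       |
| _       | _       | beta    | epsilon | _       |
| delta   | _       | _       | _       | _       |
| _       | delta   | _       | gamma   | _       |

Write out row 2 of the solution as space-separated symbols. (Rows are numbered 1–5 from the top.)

beta epsilon gamma delta alpha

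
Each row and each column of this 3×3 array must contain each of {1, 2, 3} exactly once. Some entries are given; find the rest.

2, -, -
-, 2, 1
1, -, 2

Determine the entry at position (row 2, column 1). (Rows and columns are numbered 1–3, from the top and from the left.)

3

(r1,c3): row 1 has {2}; column 3 has {1,2}, so it must be 3.
(r2,c1): row 2 has {1,2}; column 1 has {1,2}, so it must be 3.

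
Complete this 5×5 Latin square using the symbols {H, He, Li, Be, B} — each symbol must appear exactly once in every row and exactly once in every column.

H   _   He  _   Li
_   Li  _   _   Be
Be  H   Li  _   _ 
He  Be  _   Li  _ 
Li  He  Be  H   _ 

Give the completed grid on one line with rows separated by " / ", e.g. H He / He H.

H B He Be Li / B Li H He Be / Be H Li B He / He Be B Li H / Li He Be H B

(r1,c2): row 1 has {H,He,Li}; column 2 has {H,He,Li,Be}, so it must be B.
(r1,c4): row 1 has {H,He,Li,B}; column 4 has {H,Li}, so it must be Be.
(r2,c1): row 2 has {Li,Be}; column 1 has {H,He,Li,Be}, so it must be B.
(r2,c3): row 2 has {Li,Be,B}; column 3 has {He,Li,Be}, so it must be H.
(r2,c4): row 2 has {H,Li,Be,B}; column 4 has {H,Li,Be}, so it must be He.
(r3,c4): row 3 has {H,Li,Be}; column 4 has {H,He,Li,Be}, so it must be B.
(r3,c5): row 3 has {H,Li,Be,B}; column 5 has {Li,Be}, so it must be He.
(r4,c3): row 4 has {He,Li,Be}; column 3 has {H,He,Li,Be}, so it must be B.
(r4,c5): row 4 has {He,Li,Be,B}; column 5 has {He,Li,Be}, so it must be H.
(r5,c5): row 5 has {H,He,Li,Be}; column 5 has {H,He,Li,Be}, so it must be B.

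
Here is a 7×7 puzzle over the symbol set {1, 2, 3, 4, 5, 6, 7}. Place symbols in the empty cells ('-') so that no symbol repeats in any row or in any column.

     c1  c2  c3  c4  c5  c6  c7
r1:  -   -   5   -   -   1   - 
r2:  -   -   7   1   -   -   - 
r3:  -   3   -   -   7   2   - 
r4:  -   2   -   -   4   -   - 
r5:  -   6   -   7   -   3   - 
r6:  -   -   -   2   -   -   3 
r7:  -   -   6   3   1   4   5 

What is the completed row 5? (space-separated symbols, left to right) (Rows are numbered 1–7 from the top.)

1 6 2 7 5 3 4

(r7,c2) = 7
(r1,c2) = 4
(r1,c4) = 6
(r2,c2) = 5
(r2,c6) = 6
(r4,c4) = 5
(r4,c6) = 7
(r6,c2) = 1
(r6,c3) = 4
(r6,c6) = 5
(r7,c1) = 2
(r3,c3) = 1
(r3,c4) = 4
(r3,c7) = 6
(r4,c3) = 3
(r4,c7) = 1
(r5,c3) = 2
(r5,c5) = 5
(r5,c7) = 4
(r6,c5) = 6
(r2,c7) = 2
(r3,c1) = 5
(r4,c1) = 6
(r5,c1) = 1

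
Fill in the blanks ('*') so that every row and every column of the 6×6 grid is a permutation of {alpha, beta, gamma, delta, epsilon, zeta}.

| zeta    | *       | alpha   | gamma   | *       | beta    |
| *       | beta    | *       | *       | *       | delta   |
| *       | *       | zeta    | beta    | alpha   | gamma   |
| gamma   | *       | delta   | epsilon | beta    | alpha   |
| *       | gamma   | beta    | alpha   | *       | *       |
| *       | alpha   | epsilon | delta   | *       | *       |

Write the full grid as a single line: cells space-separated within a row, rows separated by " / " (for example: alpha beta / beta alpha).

(r2,c3) = gamma
(r2,c4) = zeta
(r2,c5) = epsilon
(r4,c2) = zeta
(r6,c1) = beta
(r6,c6) = zeta
(r1,c5) = delta
(r2,c1) = alpha
(r5,c5) = zeta
(r5,c6) = epsilon
(r6,c5) = gamma
(r1,c2) = epsilon
(r3,c2) = delta
(r5,c1) = delta
(r3,c1) = epsilon

zeta epsilon alpha gamma delta beta / alpha beta gamma zeta epsilon delta / epsilon delta zeta beta alpha gamma / gamma zeta delta epsilon beta alpha / delta gamma beta alpha zeta epsilon / beta alpha epsilon delta gamma zeta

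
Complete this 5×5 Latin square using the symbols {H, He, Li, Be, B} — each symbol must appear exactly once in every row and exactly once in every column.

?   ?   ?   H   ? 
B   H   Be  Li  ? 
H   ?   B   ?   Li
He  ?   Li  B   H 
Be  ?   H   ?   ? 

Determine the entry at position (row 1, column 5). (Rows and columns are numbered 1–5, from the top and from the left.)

Be

At row 1, column 1: row 1 has {H}; column 1 has {H,He,Be,B}; that leaves Li.
At row 1, column 3: row 1 has {H,Li}; column 3 has {H,Li,Be,B}; that leaves He.
At row 2, column 5: row 2 has {H,Li,Be,B}; column 5 has {H,Li}; that leaves He.
At row 4, column 2: row 4 has {H,He,Li,B}; column 2 has {H}; that leaves Be.
At row 5, column 4: row 5 has {H,Be}; column 4 has {H,Li,B}; that leaves He.
At row 5, column 5: row 5 has {H,He,Be}; column 5 has {H,He,Li}; that leaves B.
At row 1, column 2: row 1 has {H,He,Li}; column 2 has {H,Be}; that leaves B.
At row 1, column 5: row 1 has {H,He,Li,B}; column 5 has {H,He,Li,B}; that leaves Be.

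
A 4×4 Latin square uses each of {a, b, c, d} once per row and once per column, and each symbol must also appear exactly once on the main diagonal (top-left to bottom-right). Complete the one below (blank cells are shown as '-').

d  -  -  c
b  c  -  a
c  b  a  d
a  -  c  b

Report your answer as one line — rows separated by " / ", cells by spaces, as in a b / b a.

(r1,c2) = a
(r1,c3) = b
(r2,c3) = d
(r4,c2) = d

d a b c / b c d a / c b a d / a d c b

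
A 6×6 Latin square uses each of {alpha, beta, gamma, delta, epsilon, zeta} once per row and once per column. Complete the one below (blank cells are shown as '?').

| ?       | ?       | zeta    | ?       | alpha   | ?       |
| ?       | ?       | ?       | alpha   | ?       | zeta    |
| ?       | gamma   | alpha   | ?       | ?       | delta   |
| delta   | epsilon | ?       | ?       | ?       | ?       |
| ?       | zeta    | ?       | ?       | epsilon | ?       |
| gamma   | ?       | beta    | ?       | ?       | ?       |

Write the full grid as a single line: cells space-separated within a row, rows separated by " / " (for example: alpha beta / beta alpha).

epsilon beta zeta delta alpha gamma / beta delta epsilon alpha gamma zeta / zeta gamma alpha epsilon beta delta / delta epsilon gamma beta zeta alpha / alpha zeta delta gamma epsilon beta / gamma alpha beta zeta delta epsilon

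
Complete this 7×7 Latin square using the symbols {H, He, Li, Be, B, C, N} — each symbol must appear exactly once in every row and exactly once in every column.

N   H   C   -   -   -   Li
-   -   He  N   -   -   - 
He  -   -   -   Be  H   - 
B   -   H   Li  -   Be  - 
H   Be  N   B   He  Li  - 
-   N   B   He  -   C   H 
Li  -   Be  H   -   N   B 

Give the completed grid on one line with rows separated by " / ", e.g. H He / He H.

N H C Be B He Li / C Li He N H B Be / He B Li C Be H N / B C H Li N Be He / H Be N B He Li C / Be N B He Li C H / Li He Be H C N B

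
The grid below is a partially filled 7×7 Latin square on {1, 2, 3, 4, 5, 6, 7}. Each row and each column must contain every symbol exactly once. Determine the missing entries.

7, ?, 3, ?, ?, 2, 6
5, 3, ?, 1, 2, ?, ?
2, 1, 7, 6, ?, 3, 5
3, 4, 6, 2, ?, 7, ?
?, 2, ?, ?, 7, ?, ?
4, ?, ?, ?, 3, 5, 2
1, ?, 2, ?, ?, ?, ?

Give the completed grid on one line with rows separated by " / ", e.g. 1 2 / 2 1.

(r1,c2) = 5
(r1,c4) = 4
(r1,c5) = 1
(r2,c3) = 4
(r2,c6) = 6
(r2,c7) = 7
(r3,c5) = 4
(r4,c5) = 5
(r4,c7) = 1
(r5,c1) = 6
(r6,c3) = 1
(r6,c4) = 7
(r7,c5) = 6
(r7,c6) = 4
(r7,c7) = 3
(r5,c3) = 5
(r5,c4) = 3
(r5,c6) = 1
(r5,c7) = 4
(r6,c2) = 6
(r7,c2) = 7
(r7,c4) = 5

7 5 3 4 1 2 6 / 5 3 4 1 2 6 7 / 2 1 7 6 4 3 5 / 3 4 6 2 5 7 1 / 6 2 5 3 7 1 4 / 4 6 1 7 3 5 2 / 1 7 2 5 6 4 3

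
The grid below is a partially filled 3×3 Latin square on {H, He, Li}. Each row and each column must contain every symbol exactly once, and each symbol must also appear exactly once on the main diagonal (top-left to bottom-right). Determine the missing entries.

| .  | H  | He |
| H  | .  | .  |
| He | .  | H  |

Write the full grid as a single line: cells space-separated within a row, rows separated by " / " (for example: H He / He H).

Li H He / H He Li / He Li H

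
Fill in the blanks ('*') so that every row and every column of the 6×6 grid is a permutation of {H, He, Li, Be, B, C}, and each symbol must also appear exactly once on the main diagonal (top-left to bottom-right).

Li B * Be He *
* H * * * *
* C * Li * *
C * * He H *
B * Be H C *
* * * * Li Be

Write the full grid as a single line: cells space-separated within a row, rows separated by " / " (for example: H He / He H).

(r3,c3) = B
(r3,c5) = Be
(r4,c3) = Li
(r4,c6) = B
(r6,c2) = He
(r2,c5) = B
(r4,c2) = Be
(r5,c2) = Li
(r5,c6) = He
(r6,c1) = H
(r6,c3) = C
(r6,c4) = B
(r1,c3) = H
(r1,c6) = C
(r2,c3) = He
(r2,c4) = C
(r2,c6) = Li
(r3,c1) = He
(r3,c6) = H
(r2,c1) = Be

Li B H Be He C / Be H He C B Li / He C B Li Be H / C Be Li He H B / B Li Be H C He / H He C B Li Be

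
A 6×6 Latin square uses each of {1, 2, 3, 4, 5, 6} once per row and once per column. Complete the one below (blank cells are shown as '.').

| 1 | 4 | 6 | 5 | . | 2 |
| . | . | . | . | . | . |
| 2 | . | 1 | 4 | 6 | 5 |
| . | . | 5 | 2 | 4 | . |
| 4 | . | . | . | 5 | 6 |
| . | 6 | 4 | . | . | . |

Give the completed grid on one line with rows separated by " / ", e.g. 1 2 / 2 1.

1 4 6 5 3 2 / 3 5 2 6 1 4 / 2 3 1 4 6 5 / 6 1 5 2 4 3 / 4 2 3 1 5 6 / 5 6 4 3 2 1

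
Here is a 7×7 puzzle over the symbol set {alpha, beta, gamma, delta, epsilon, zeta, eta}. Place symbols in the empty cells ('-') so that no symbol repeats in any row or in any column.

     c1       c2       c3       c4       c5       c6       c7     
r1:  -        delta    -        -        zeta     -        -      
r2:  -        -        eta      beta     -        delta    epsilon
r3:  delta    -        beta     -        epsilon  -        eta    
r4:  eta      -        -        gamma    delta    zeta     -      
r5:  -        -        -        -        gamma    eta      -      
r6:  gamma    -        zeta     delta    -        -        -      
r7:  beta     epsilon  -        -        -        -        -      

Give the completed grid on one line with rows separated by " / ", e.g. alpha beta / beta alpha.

(r2,c5) = alpha
(r7,c5) = eta
(r2,c1) = zeta
(r2,c2) = gamma
(r6,c5) = beta
(r6,c7) = alpha
(r4,c7) = beta
(r6,c2) = eta
(r6,c6) = epsilon
(r1,c7) = gamma
(r4,c2) = alpha
(r4,c3) = epsilon
(r1,c3) = alpha
(r1,c6) = beta
(r3,c2) = zeta
(r3,c4) = alpha
(r3,c6) = gamma
(r5,c2) = beta
(r5,c3) = delta
(r5,c7) = zeta
(r7,c3) = gamma
(r7,c4) = zeta
(r7,c6) = alpha
(r7,c7) = delta
(r1,c1) = epsilon
(r1,c4) = eta
(r5,c1) = alpha
(r5,c4) = epsilon

epsilon delta alpha eta zeta beta gamma / zeta gamma eta beta alpha delta epsilon / delta zeta beta alpha epsilon gamma eta / eta alpha epsilon gamma delta zeta beta / alpha beta delta epsilon gamma eta zeta / gamma eta zeta delta beta epsilon alpha / beta epsilon gamma zeta eta alpha delta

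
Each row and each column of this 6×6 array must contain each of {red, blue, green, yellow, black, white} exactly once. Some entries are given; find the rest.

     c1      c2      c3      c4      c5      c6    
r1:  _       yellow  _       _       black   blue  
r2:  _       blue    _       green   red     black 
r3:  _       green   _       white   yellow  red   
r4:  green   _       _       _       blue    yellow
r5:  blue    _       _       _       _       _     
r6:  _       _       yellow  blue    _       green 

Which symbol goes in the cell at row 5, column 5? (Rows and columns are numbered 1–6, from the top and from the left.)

green

(r1,c4) = red
(r2,c3) = white
(r3,c1) = black
(r3,c3) = blue
(r4,c4) = black
(r5,c4) = yellow
(r5,c6) = white
(r6,c5) = white
(r1,c1) = white
(r1,c3) = green
(r2,c1) = yellow
(r4,c3) = red
(r5,c3) = black
(r5,c5) = green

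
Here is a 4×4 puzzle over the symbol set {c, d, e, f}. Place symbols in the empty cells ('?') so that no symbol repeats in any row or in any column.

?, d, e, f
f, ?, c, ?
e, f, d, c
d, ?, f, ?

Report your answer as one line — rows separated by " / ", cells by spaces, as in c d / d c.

c d e f / f e c d / e f d c / d c f e

(r1,c1) = c
(r2,c2) = e
(r2,c4) = d
(r4,c2) = c
(r4,c4) = e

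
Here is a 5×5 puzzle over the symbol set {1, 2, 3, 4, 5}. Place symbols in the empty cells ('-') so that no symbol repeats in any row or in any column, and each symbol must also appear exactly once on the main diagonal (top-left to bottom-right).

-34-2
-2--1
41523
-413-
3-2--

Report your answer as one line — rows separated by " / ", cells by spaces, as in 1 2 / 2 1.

row 1 has {2,3,4}; column 1 has {3,4}; the diagonal has {2,3,5} — only 1 is left for (r1,c1).
row 1 has {1,2,3,4}; column 4 has {2,3} — only 5 is left for (r1,c4).
row 2 has {1,2}; column 1 has {1,3,4} — only 5 is left for (r2,c1).
row 2 has {1,2,5}; column 3 has {1,2,4,5} — only 3 is left for (r2,c3).
row 2 has {1,2,3,5}; column 4 has {2,3,5} — only 4 is left for (r2,c4).
row 4 has {1,3,4}; column 1 has {1,3,4,5} — only 2 is left for (r4,c1).
row 4 has {1,2,3,4}; column 5 has {1,2,3} — only 5 is left for (r4,c5).
row 5 has {2,3}; column 2 has {1,2,3,4} — only 5 is left for (r5,c2).
row 5 has {2,3,5}; column 4 has {2,3,4,5} — only 1 is left for (r5,c4).
row 5 has {1,2,3,5}; column 5 has {1,2,3,5}; the diagonal has {1,2,3,5} — only 4 is left for (r5,c5).

1 3 4 5 2 / 5 2 3 4 1 / 4 1 5 2 3 / 2 4 1 3 5 / 3 5 2 1 4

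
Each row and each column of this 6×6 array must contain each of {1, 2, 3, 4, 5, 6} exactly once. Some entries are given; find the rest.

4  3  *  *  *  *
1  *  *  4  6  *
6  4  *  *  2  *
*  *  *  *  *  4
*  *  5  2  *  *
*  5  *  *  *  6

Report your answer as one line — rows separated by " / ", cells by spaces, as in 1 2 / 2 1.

4 3 6 1 5 2 / 1 2 3 4 6 5 / 6 4 1 5 2 3 / 5 1 2 6 3 4 / 3 6 5 2 4 1 / 2 5 4 3 1 6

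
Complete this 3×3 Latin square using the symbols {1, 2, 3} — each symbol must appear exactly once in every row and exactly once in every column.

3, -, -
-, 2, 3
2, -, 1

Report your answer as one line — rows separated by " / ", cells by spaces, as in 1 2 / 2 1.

3 1 2 / 1 2 3 / 2 3 1

Cell (r1,c2): row 1 has {3}; column 2 has {2} → 1.
Cell (r1,c3): row 1 has {1,3}; column 3 has {1,3} → 2.
Cell (r2,c1): row 2 has {2,3}; column 1 has {2,3} → 1.
Cell (r3,c2): row 3 has {1,2}; column 2 has {1,2} → 3.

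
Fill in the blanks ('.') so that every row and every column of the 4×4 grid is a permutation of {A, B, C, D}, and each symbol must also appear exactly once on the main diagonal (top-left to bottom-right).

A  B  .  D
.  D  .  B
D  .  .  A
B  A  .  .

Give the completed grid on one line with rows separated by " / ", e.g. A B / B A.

A B C D / C D A B / D C B A / B A D C

(r1,c3) = C
(r2,c1) = C
(r2,c3) = A
(r3,c2) = C
(r3,c3) = B
(r4,c3) = D
(r4,c4) = C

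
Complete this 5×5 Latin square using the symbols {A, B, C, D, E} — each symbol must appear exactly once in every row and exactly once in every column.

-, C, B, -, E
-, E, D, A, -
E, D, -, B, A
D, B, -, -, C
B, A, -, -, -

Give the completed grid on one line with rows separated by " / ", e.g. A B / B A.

A C B D E / C E D A B / E D C B A / D B A E C / B A E C D

At row 1, column 1: row 1 has {B,C,E}; column 1 has {B,D,E}; that leaves A.
At row 1, column 4: row 1 has {A,B,C,E}; column 4 has {A,B}; that leaves D.
At row 2, column 1: row 2 has {A,D,E}; column 1 has {A,B,D,E}; that leaves C.
At row 2, column 5: row 2 has {A,C,D,E}; column 5 has {A,C,E}; that leaves B.
At row 3, column 3: row 3 has {A,B,D,E}; column 3 has {B,D}; that leaves C.
At row 4, column 4: row 4 has {B,C,D}; column 4 has {A,B,D}; that leaves E.
At row 5, column 3: row 5 has {A,B}; column 3 has {B,C,D}; that leaves E.
At row 5, column 4: row 5 has {A,B,E}; column 4 has {A,B,D,E}; that leaves C.
At row 5, column 5: row 5 has {A,B,C,E}; column 5 has {A,B,C,E}; that leaves D.
At row 4, column 3: row 4 has {B,C,D,E}; column 3 has {B,C,D,E}; that leaves A.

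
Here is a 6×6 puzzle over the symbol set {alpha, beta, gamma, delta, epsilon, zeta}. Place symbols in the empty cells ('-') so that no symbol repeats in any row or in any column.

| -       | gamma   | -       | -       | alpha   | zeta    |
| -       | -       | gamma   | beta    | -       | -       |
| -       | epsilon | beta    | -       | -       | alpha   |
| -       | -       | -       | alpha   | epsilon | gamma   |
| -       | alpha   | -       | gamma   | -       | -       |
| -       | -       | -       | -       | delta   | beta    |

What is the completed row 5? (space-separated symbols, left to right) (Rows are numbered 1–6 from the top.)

Cell (r2,c5): row 2 has {beta,gamma}; column 5 has {alpha,delta,epsilon} → zeta.
Cell (r3,c5): row 3 has {alpha,beta,epsilon}; column 5 has {alpha,delta,epsilon,zeta} → gamma.
Cell (r5,c5): row 5 has {alpha,gamma}; column 5 has {alpha,gamma,delta,epsilon,zeta} → beta.
Cell (r6,c2): row 6 has {beta,delta}; column 2 has {alpha,gamma,epsilon} → zeta.
Cell (r6,c4): row 6 has {beta,delta,zeta}; column 4 has {alpha,beta,gamma} → epsilon.
Cell (r1,c4): row 1 has {alpha,gamma,zeta}; column 4 has {alpha,beta,gamma,epsilon} → delta.
Cell (r2,c2): row 2 has {beta,gamma,zeta}; column 2 has {alpha,gamma,epsilon,zeta} → delta.
Cell (r2,c6): row 2 has {beta,gamma,delta,zeta}; column 6 has {alpha,beta,gamma,zeta} → epsilon.
Cell (r3,c4): row 3 has {alpha,beta,gamma,epsilon}; column 4 has {alpha,beta,gamma,delta,epsilon} → zeta.
Cell (r4,c2): row 4 has {alpha,gamma,epsilon}; column 2 has {alpha,gamma,delta,epsilon,zeta} → beta.
Cell (r5,c6): row 5 has {alpha,beta,gamma}; column 6 has {alpha,beta,gamma,epsilon,zeta} → delta.
Cell (r6,c3): row 6 has {beta,delta,epsilon,zeta}; column 3 has {beta,gamma} → alpha.
Cell (r1,c3): row 1 has {alpha,gamma,delta,zeta}; column 3 has {alpha,beta,gamma} → epsilon.
Cell (r2,c1): row 2 has {beta,gamma,delta,epsilon,zeta}; column 1 is empty so far → alpha.
Cell (r3,c1): row 3 has {alpha,beta,gamma,epsilon,zeta}; column 1 has {alpha} → delta.
Cell (r4,c1): row 4 has {alpha,beta,gamma,epsilon}; column 1 has {alpha,delta} → zeta.
Cell (r4,c3): row 4 has {alpha,beta,gamma,epsilon,zeta}; column 3 has {alpha,beta,gamma,epsilon} → delta.
Cell (r5,c1): row 5 has {alpha,beta,gamma,delta}; column 1 has {alpha,delta,zeta} → epsilon.
Cell (r5,c3): row 5 has {alpha,beta,gamma,delta,epsilon}; column 3 has {alpha,beta,gamma,delta,epsilon} → zeta.

epsilon alpha zeta gamma beta delta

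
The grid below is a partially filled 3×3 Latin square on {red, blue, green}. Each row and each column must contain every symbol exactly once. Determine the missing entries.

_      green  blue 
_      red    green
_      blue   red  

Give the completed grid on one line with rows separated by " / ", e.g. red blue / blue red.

red green blue / blue red green / green blue red

(r1,c1) = red
(r2,c1) = blue
(r3,c1) = green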